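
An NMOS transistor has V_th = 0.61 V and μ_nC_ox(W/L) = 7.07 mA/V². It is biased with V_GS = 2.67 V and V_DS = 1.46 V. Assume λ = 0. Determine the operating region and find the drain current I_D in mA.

Triode; I_D = 13.7 mA

V_ov = V_GS − V_th = 2.67 − 0.61 = 2.06 V.
Since V_DS = 1.46 V < V_ov = 2.06 V, the device is in the triode region.
I_D = k_n [V_ov · V_DS − ½ V_DS²] = 7.07 × [2.06 × 1.46 − 0.5 × 1.46²] = 13.7 mA.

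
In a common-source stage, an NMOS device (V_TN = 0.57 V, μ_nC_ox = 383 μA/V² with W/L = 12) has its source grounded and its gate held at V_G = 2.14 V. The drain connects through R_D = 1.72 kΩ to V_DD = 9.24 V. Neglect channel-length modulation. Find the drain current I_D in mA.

I_D = 4.81 mA

V_GS = V_G = 2.14 V, so V_ov = 2.14 − 0.57 = 1.57 V.
k_n = μ_nC_ox · (W/L) = 4.596 mA/V².
Assume saturation: I_D = ½ k_n V_ov² = 0.5 × 4.596 × 1.57² = 5.66 mA, giving V_DS = V_DD − I_D R_D = 9.24 − 5.66 × 1.72 = -0.503 V.
But -0.503 V < V_ov = 1.57 V, so the device is actually in triode.
In triode I_D = k_n[V_ov V_DS − ½ V_DS²] and I_D = (V_DD − V_DS)/R_D. Equating: 3.95 V_DS² − 13.41 V_DS + 9.24 = 0, giving V_DS = 0.961 V (the root below V_ov).
I_D = (9.24 − 0.961) / 1.72 = 4.81 mA.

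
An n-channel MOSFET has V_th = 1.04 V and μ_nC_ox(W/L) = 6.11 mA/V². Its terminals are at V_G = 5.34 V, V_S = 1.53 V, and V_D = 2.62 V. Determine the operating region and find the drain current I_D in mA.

V_GS = V_G − V_S = 5.34 − 1.53 = 3.81 V; V_DS = V_D − V_S = 2.62 − 1.53 = 1.09 V.
V_ov = V_GS − V_th = 3.81 − 1.04 = 2.77 V.
Since V_DS = 1.09 V < V_ov = 2.77 V, the device is in the triode region.
I_D = k_n [V_ov · V_DS − ½ V_DS²] = 6.11 × [2.77 × 1.09 − 0.5 × 1.09²] = 14.8 mA.

Triode; I_D = 14.8 mA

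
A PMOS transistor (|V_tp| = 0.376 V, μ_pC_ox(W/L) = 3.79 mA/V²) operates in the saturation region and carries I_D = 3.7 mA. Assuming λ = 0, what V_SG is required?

V_SG = 1.77 V

In saturation I_D = ½ k_p (V_SG − |V_tp|)², so V_SG − |V_tp| = √(2 I_D / k_p) = √(2 × 3.7 / 3.79) = 1.4 V.
V_SG = 0.376 + 1.4 = 1.77 V.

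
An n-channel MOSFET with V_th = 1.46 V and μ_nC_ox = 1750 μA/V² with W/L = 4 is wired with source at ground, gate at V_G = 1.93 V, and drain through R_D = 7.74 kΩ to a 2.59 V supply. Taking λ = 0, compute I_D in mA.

I_D = 0.320 mA

V_GS = V_G = 1.93 V, so V_ov = 1.93 − 1.46 = 0.47 V.
k_n = μ_nC_ox · (W/L) = 7 mA/V².
Assume saturation: I_D = ½ k_n V_ov² = 0.5 × 7 × 0.47² = 0.773 mA, giving V_DS = V_DD − I_D R_D = 2.59 − 0.773 × 7.74 = -3.39 V.
But -3.39 V < V_ov = 0.47 V, so the device is actually in triode.
In triode I_D = k_n[V_ov V_DS − ½ V_DS²] and I_D = (V_DD − V_DS)/R_D. Equating: 27.1 V_DS² − 26.46 V_DS + 2.59 = 0, giving V_DS = 0.11 V (the root below V_ov).
I_D = (2.59 − 0.11) / 7.74 = 0.32 mA.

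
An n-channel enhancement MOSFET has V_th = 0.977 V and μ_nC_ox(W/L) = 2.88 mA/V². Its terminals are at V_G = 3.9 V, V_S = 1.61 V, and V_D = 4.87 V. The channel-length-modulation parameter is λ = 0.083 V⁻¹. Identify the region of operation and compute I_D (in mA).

V_GS = V_G − V_S = 3.9 − 1.61 = 2.29 V; V_DS = V_D − V_S = 4.87 − 1.61 = 3.26 V.
V_ov = V_GS − V_th = 2.29 − 0.977 = 1.31 V.
Since V_DS = 3.26 V ≥ V_ov = 1.31 V, the device is in saturation.
I_D = ½ k_n V_ov² (1 + λ V_DS) = 0.5 × 2.88 × 1.31² × (1 + 0.083 × 3.26) = 3.15 mA.

Saturation; I_D = 3.15 mA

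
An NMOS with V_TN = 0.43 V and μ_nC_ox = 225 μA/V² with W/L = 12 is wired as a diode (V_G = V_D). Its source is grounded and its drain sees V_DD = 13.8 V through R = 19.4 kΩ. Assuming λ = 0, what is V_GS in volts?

V_GS = 1.13 V

With gate tied to drain, V_GS = V_DS ≥ V_GS − V_TN, so the device is in saturation.
k_n = μ_nC_ox · (W/L) = 2.7 mA/V².
KCL at the drain: ½ k_n (V_GS − V_TN)² = (V_DD − V_GS)/R.
Let x = V_GS − 0.43. Then 26.2 x² + x − 13.37 = 0, giving x = 0.696 V (positive root), so V_GS = 1.13 V.
I_D = (V_DD − V_GS)/R = (13.8 − 1.13) / 19.4 = 0.653 mA.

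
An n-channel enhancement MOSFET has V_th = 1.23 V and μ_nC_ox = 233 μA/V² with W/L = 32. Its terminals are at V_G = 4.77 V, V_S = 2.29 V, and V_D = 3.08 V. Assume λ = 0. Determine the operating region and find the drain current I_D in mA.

Triode; I_D = 5.04 mA

V_GS = V_G − V_S = 4.77 − 2.29 = 2.48 V; V_DS = V_D − V_S = 3.08 − 2.29 = 0.79 V.
k_n = μ_nC_ox · (W/L) = 7.456 mA/V².
V_ov = V_GS − V_th = 2.48 − 1.23 = 1.25 V.
Since V_DS = 0.79 V < V_ov = 1.25 V, the device is in the triode region.
I_D = k_n [V_ov · V_DS − ½ V_DS²] = 7.456 × [1.25 × 0.79 − 0.5 × 0.79²] = 5.04 mA.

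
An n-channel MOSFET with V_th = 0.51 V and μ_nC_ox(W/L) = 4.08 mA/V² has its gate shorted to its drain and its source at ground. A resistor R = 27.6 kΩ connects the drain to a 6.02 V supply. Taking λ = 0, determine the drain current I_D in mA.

With gate tied to drain, V_GS = V_DS ≥ V_GS − V_th, so the device is in saturation.
KCL at the drain: ½ k_n (V_GS − V_th)² = (V_DD − V_GS)/R.
Let x = V_GS − 0.51. Then 56.3 x² + x − 5.51 = 0, giving x = 0.304 V (positive root), so V_GS = 0.814 V.
I_D = (V_DD − V_GS)/R = (6.02 − 0.814) / 27.6 = 0.189 mA.

I_D = 0.189 mA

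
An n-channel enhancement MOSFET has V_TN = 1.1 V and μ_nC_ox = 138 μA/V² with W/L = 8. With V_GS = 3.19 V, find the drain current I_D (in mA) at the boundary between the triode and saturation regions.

I_D = 2.41 mA

At the boundary V_DS = V_ov = V_GS − V_TN = 3.19 − 1.1 = 2.09 V.
k_n = μ_nC_ox · (W/L) = 1.104 mA/V².
I_D = ½ k_n V_ov² = 0.5 × 1.104 × 2.09² = 2.41 mA.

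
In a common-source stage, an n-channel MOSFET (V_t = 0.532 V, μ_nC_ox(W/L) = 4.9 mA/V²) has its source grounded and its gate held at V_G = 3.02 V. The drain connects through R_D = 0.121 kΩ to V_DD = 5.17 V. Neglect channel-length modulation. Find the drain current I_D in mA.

V_GS = V_G = 3.02 V, so V_ov = 3.02 − 0.532 = 2.49 V.
Assume saturation: I_D = ½ k_n V_ov² = 0.5 × 4.9 × 2.49² = 15.2 mA, giving V_DS = V_DD − I_D R_D = 5.17 − 15.2 × 0.121 = 3.33 V.
V_DS = 3.33 V ≥ V_ov = 2.49 V, confirming saturation.

I_D = 15.2 mA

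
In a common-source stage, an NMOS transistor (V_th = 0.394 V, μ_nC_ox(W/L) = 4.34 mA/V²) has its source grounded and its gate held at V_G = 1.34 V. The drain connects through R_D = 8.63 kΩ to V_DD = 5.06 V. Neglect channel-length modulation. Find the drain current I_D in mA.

V_GS = V_G = 1.34 V, so V_ov = 1.34 − 0.394 = 0.946 V.
Assume saturation: I_D = ½ k_n V_ov² = 0.5 × 4.34 × 0.946² = 1.94 mA, giving V_DS = V_DD − I_D R_D = 5.06 − 1.94 × 8.63 = -11.7 V.
But -11.7 V < V_ov = 0.946 V, so the device is actually in triode.
In triode I_D = k_n[V_ov V_DS − ½ V_DS²] and I_D = (V_DD − V_DS)/R_D. Equating: 18.7 V_DS² − 36.43 V_DS + 5.06 = 0, giving V_DS = 0.151 V (the root below V_ov).
I_D = (5.06 − 0.151) / 8.63 = 0.569 mA.

I_D = 0.569 mA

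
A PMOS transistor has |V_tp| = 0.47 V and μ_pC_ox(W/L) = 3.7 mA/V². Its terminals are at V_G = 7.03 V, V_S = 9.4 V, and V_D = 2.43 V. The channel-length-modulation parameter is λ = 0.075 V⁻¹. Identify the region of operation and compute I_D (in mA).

V_SG = V_S − V_G = 9.4 − 7.03 = 2.37 V; V_SD = V_S − V_D = 9.4 − 2.43 = 6.97 V.
V_ov = V_SG − |V_tp| = 2.37 − 0.47 = 1.9 V.
Since V_SD = 6.97 V ≥ V_ov = 1.9 V, the device is in saturation.
I_D = ½ k_p V_ov² (1 + λ V_SD) = 0.5 × 3.7 × 1.9² × (1 + 0.075 × 6.97) = 10.2 mA.

Saturation; I_D = 10.2 mA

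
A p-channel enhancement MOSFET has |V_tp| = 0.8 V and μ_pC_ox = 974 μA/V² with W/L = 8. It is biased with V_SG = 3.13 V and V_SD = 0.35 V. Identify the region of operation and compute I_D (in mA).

k_p = μ_pC_ox · (W/L) = 7.792 mA/V².
V_ov = V_SG − |V_tp| = 3.13 − 0.8 = 2.33 V.
Since V_SD = 0.35 V < V_ov = 2.33 V, the device is in the triode region.
I_D = k_p [V_ov · V_SD − ½ V_SD²] = 7.792 × [2.33 × 0.35 − 0.5 × 0.35²] = 5.88 mA.

Triode; I_D = 5.88 mA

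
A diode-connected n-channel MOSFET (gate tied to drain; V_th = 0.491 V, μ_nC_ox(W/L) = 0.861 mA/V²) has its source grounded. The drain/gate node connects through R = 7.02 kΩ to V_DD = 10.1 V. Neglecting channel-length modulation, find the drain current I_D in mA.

With gate tied to drain, V_GS = V_DS ≥ V_GS − V_th, so the device is in saturation.
KCL at the drain: ½ k_n (V_GS − V_th)² = (V_DD − V_GS)/R.
Let x = V_GS − 0.491. Then 3.02 x² + x − 9.609 = 0, giving x = 1.63 V (positive root), so V_GS = 2.12 V.
I_D = (V_DD − V_GS)/R = (10.1 − 2.12) / 7.02 = 1.14 mA.

I_D = 1.14 mA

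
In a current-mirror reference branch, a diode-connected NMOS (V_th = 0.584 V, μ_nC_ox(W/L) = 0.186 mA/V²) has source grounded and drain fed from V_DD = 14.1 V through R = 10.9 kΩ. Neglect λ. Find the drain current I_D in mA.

I_D = 0.947 mA

With gate tied to drain, V_GS = V_DS ≥ V_GS − V_th, so the device is in saturation.
KCL at the drain: ½ k_n (V_GS − V_th)² = (V_DD − V_GS)/R.
Let x = V_GS − 0.584. Then 1.01 x² + x − 13.52 = 0, giving x = 3.19 V (positive root), so V_GS = 3.78 V.
I_D = (V_DD − V_GS)/R = (14.1 − 3.78) / 10.9 = 0.947 mA.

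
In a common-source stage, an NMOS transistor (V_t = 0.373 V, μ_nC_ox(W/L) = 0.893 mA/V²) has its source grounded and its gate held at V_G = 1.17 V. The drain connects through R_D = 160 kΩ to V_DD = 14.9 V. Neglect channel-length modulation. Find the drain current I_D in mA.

V_GS = V_G = 1.17 V, so V_ov = 1.17 − 0.373 = 0.797 V.
Assume saturation: I_D = ½ k_n V_ov² = 0.5 × 0.893 × 0.797² = 0.284 mA, giving V_DS = V_DD − I_D R_D = 14.9 − 0.284 × 160 = -30.5 V.
But -30.5 V < V_ov = 0.797 V, so the device is actually in triode.
In triode I_D = k_n[V_ov V_DS − ½ V_DS²] and I_D = (V_DD − V_DS)/R_D. Equating: 71.4 V_DS² − 114.9 V_DS + 14.9 = 0, giving V_DS = 0.142 V (the root below V_ov).
I_D = (14.9 − 0.142) / 160 = 0.0922 mA.

I_D = 0.0922 mA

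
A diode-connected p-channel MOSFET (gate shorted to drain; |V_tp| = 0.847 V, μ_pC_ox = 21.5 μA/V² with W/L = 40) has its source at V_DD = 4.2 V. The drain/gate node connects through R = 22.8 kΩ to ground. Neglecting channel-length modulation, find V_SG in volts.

V_SG = 1.38 V

With gate tied to drain, V_SG = V_SD ≥ V_SG − |V_tp|, so the device is in saturation.
k_p = μ_pC_ox · (W/L) = 0.86 mA/V².
KCL at the drain: ½ k_p (V_SG − |V_tp|)² = (V_DD − V_SG)/R.
Let x = V_SG − 0.847. Then 9.8 x² + x − 3.353 = 0, giving x = 0.536 V (positive root), so V_SG = 1.38 V.
I_D = (V_DD − V_SG)/R = (4.2 − 1.38) / 22.8 = 0.124 mA.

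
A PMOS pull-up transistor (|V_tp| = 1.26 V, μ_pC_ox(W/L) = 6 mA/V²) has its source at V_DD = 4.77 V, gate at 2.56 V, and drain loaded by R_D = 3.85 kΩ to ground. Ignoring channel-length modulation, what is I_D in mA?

V_SG = V_DD − V_G = 4.77 − 2.56 = 2.21 V, so V_ov = 2.21 − 1.26 = 0.95 V.
Assume saturation: I_D = ½ k_p V_ov² = 0.5 × 6 × 0.95² = 2.71 mA, giving V_SD = V_DD − I_D R_D = 4.77 − 2.71 × 3.85 = -5.65 V.
But -5.65 V < V_ov = 0.95 V, so the device is actually in triode.
In triode I_D = k_p[V_ov V_SD − ½ V_SD²] and I_D = (V_DD − V_SD)/R_D. Equating: 11.6 V_SD² − 22.94 V_SD + 4.77 = 0, giving V_SD = 0.236 V (the root below V_ov).
I_D = (4.77 − 0.236) / 3.85 = 1.18 mA.

I_D = 1.18 mA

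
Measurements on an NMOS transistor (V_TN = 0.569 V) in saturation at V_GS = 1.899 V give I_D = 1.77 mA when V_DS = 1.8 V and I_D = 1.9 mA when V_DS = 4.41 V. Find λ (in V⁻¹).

With V_GS fixed, I_D ∝ (1 + λ V_DS) in saturation, so I_D2/I_D1 = (1 + λ V_DS2)/(1 + λ V_DS1).
1.9/1.77 = 1.073 = (1 + 4.41 λ)/(1 + 1.8 λ).
Solving: λ (I_D1 V_DS2 − I_D2 V_DS1) = I_D2 − I_D1, so λ = (1.9 − 1.77) / (1.77 × 4.41 − 1.9 × 1.8) = 0.13 / 4.39 = 0.0296 V⁻¹.

λ = 0.0296 V⁻¹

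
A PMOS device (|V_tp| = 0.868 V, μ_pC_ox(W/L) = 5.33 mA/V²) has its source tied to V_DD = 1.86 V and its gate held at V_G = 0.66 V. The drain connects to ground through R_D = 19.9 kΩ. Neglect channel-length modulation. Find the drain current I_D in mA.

V_SG = V_DD − V_G = 1.86 − 0.66 = 1.2 V, so V_ov = 1.2 − 0.868 = 0.332 V.
Assume saturation: I_D = ½ k_p V_ov² = 0.5 × 5.33 × 0.332² = 0.294 mA, giving V_SD = V_DD − I_D R_D = 1.86 − 0.294 × 19.9 = -3.99 V.
But -3.99 V < V_ov = 0.332 V, so the device is actually in triode.
In triode I_D = k_p[V_ov V_SD − ½ V_SD²] and I_D = (V_DD − V_SD)/R_D. Equating: 53 V_SD² − 36.21 V_SD + 1.86 = 0, giving V_SD = 0.0559 V (the root below V_ov).
I_D = (1.86 − 0.0559) / 19.9 = 0.0907 mA.

I_D = 0.0907 mA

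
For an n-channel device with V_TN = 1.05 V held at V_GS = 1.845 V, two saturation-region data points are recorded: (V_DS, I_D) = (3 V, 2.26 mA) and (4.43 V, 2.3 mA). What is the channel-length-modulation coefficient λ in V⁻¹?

With V_GS fixed, I_D ∝ (1 + λ V_DS) in saturation, so I_D2/I_D1 = (1 + λ V_DS2)/(1 + λ V_DS1).
2.3/2.26 = 1.018 = (1 + 4.43 λ)/(1 + 3 λ).
Solving: λ (I_D1 V_DS2 − I_D2 V_DS1) = I_D2 − I_D1, so λ = (2.3 − 2.26) / (2.26 × 4.43 − 2.3 × 3) = 0.04 / 3.11 = 0.0129 V⁻¹.

λ = 0.0129 V⁻¹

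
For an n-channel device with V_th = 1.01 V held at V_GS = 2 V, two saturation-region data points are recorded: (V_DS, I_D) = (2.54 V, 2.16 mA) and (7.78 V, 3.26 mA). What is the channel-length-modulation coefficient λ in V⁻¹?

λ = 0.129 V⁻¹

With V_GS fixed, I_D ∝ (1 + λ V_DS) in saturation, so I_D2/I_D1 = (1 + λ V_DS2)/(1 + λ V_DS1).
3.26/2.16 = 1.509 = (1 + 7.78 λ)/(1 + 2.54 λ).
Solving: λ (I_D1 V_DS2 − I_D2 V_DS1) = I_D2 − I_D1, so λ = (3.26 − 2.16) / (2.16 × 7.78 − 3.26 × 2.54) = 1.1 / 8.52 = 0.129 V⁻¹.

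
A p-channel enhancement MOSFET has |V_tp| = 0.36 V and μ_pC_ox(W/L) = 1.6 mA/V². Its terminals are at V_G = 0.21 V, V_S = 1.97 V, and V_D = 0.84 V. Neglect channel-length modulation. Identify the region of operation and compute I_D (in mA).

V_SG = V_S − V_G = 1.97 − 0.21 = 1.76 V; V_SD = V_S − V_D = 1.97 − 0.84 = 1.13 V.
V_ov = V_SG − |V_tp| = 1.76 − 0.36 = 1.4 V.
Since V_SD = 1.13 V < V_ov = 1.4 V, the device is in the triode region.
I_D = k_p [V_ov · V_SD − ½ V_SD²] = 1.6 × [1.4 × 1.13 − 0.5 × 1.13²] = 1.51 mA.

Triode; I_D = 1.51 mA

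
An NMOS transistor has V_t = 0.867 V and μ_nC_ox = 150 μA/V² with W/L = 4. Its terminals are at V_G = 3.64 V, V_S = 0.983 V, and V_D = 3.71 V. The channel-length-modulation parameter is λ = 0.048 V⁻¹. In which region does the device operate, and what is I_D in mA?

Saturation; I_D = 1.09 mA

V_GS = V_G − V_S = 3.64 − 0.983 = 2.66 V; V_DS = V_D − V_S = 3.71 − 0.983 = 2.73 V.
k_n = μ_nC_ox · (W/L) = 0.6 mA/V².
V_ov = V_GS − V_t = 2.66 − 0.867 = 1.79 V.
Since V_DS = 2.73 V ≥ V_ov = 1.79 V, the device is in saturation.
I_D = ½ k_n V_ov² (1 + λ V_DS) = 0.5 × 0.6 × 1.79² × (1 + 0.048 × 2.73) = 1.09 mA.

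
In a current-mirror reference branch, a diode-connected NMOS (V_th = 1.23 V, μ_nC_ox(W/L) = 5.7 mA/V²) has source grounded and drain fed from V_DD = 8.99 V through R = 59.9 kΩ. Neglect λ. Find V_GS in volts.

With gate tied to drain, V_GS = V_DS ≥ V_GS − V_th, so the device is in saturation.
KCL at the drain: ½ k_n (V_GS − V_th)² = (V_DD − V_GS)/R.
Let x = V_GS − 1.23. Then 171 x² + x − 7.76 = 0, giving x = 0.21 V (positive root), so V_GS = 1.44 V.
I_D = (V_DD − V_GS)/R = (8.99 − 1.44) / 59.9 = 0.126 mA.

V_GS = 1.44 V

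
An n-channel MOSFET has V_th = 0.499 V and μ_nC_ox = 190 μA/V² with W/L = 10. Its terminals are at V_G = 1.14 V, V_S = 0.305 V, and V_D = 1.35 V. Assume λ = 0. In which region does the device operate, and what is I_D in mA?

V_GS = V_G − V_S = 1.14 − 0.305 = 0.835 V; V_DS = V_D − V_S = 1.35 − 0.305 = 1.05 V.
k_n = μ_nC_ox · (W/L) = 1.9 mA/V².
V_ov = V_GS − V_th = 0.835 − 0.499 = 0.336 V.
Since V_DS = 1.05 V ≥ V_ov = 0.336 V, the device is in saturation.
I_D = ½ k_n V_ov² = 0.5 × 1.9 × 0.336² = 0.107 mA.

Saturation; I_D = 0.107 mA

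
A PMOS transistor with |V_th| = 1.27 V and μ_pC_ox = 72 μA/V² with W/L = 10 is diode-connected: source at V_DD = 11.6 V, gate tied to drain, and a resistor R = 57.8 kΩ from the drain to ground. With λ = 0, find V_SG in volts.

V_SG = 1.95 V

With gate tied to drain, V_SG = V_SD ≥ V_SG − |V_th|, so the device is in saturation.
k_p = μ_pC_ox · (W/L) = 0.72 mA/V².
KCL at the drain: ½ k_p (V_SG − |V_th|)² = (V_DD − V_SG)/R.
Let x = V_SG − 1.27. Then 20.8 x² + x − 10.33 = 0, giving x = 0.681 V (positive root), so V_SG = 1.95 V.
I_D = (V_DD − V_SG)/R = (11.6 − 1.95) / 57.8 = 0.167 mA.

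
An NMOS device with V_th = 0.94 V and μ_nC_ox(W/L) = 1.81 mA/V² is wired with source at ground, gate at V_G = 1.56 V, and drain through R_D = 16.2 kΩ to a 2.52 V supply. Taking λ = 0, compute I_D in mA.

I_D = 0.146 mA

V_GS = V_G = 1.56 V, so V_ov = 1.56 − 0.94 = 0.62 V.
Assume saturation: I_D = ½ k_n V_ov² = 0.5 × 1.81 × 0.62² = 0.348 mA, giving V_DS = V_DD − I_D R_D = 2.52 − 0.348 × 16.2 = -3.12 V.
But -3.12 V < V_ov = 0.62 V, so the device is actually in triode.
In triode I_D = k_n[V_ov V_DS − ½ V_DS²] and I_D = (V_DD − V_DS)/R_D. Equating: 14.7 V_DS² − 19.18 V_DS + 2.52 = 0, giving V_DS = 0.148 V (the root below V_ov).
I_D = (2.52 − 0.148) / 16.2 = 0.146 mA.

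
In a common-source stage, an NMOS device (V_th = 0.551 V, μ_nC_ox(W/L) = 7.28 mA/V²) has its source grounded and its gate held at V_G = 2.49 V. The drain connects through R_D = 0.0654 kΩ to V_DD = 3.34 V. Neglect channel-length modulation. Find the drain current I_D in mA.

V_GS = V_G = 2.49 V, so V_ov = 2.49 − 0.551 = 1.94 V.
Assume saturation: I_D = ½ k_n V_ov² = 0.5 × 7.28 × 1.94² = 13.7 mA, giving V_DS = V_DD − I_D R_D = 3.34 − 13.7 × 0.0654 = 2.44 V.
V_DS = 2.44 V ≥ V_ov = 1.94 V, confirming saturation.

I_D = 13.7 mA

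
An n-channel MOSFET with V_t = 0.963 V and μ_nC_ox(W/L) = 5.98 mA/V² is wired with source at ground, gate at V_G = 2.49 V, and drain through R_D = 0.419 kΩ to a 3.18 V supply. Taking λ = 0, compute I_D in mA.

V_GS = V_G = 2.49 V, so V_ov = 2.49 − 0.963 = 1.53 V.
Assume saturation: I_D = ½ k_n V_ov² = 0.5 × 5.98 × 1.53² = 6.97 mA, giving V_DS = V_DD − I_D R_D = 3.18 − 6.97 × 0.419 = 0.259 V.
But 0.259 V < V_ov = 1.53 V, so the device is actually in triode.
In triode I_D = k_n[V_ov V_DS − ½ V_DS²] and I_D = (V_DD − V_DS)/R_D. Equating: 1.25 V_DS² − 4.826 V_DS + 3.18 = 0, giving V_DS = 0.844 V (the root below V_ov).
I_D = (3.18 − 0.844) / 0.419 = 5.58 mA.

I_D = 5.58 mA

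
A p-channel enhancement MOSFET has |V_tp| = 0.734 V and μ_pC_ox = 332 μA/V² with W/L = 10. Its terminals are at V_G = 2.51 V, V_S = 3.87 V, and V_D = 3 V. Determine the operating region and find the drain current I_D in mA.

V_SG = V_S − V_G = 3.87 − 2.51 = 1.36 V; V_SD = V_S − V_D = 3.87 − 3 = 0.87 V.
k_p = μ_pC_ox · (W/L) = 3.32 mA/V².
V_ov = V_SG − |V_tp| = 1.36 − 0.734 = 0.626 V.
Since V_SD = 0.87 V ≥ V_ov = 0.626 V, the device is in saturation.
I_D = ½ k_p V_ov² = 0.5 × 3.32 × 0.626² = 0.651 mA.

Saturation; I_D = 0.651 mA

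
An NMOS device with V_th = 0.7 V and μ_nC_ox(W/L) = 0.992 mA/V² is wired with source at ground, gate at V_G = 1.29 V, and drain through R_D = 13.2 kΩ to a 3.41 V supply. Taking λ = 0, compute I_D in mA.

I_D = 0.173 mA

V_GS = V_G = 1.29 V, so V_ov = 1.29 − 0.7 = 0.59 V.
Assume saturation: I_D = ½ k_n V_ov² = 0.5 × 0.992 × 0.59² = 0.173 mA, giving V_DS = V_DD − I_D R_D = 3.41 − 0.173 × 13.2 = 1.13 V.
V_DS = 1.13 V ≥ V_ov = 0.59 V, confirming saturation.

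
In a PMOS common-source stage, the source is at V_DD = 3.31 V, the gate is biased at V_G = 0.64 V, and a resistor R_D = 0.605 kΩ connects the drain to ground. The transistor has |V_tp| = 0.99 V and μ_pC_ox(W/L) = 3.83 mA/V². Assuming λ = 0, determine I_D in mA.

I_D = 4.07 mA

V_SG = V_DD − V_G = 3.31 − 0.64 = 2.67 V, so V_ov = 2.67 − 0.99 = 1.68 V.
Assume saturation: I_D = ½ k_p V_ov² = 0.5 × 3.83 × 1.68² = 5.4 mA, giving V_SD = V_DD − I_D R_D = 3.31 − 5.4 × 0.605 = 0.04 V.
But 0.04 V < V_ov = 1.68 V, so the device is actually in triode.
In triode I_D = k_p[V_ov V_SD − ½ V_SD²] and I_D = (V_DD − V_SD)/R_D. Equating: 1.16 V_SD² − 4.893 V_SD + 3.31 = 0, giving V_SD = 0.846 V (the root below V_ov).
I_D = (3.31 − 0.846) / 0.605 = 4.07 mA.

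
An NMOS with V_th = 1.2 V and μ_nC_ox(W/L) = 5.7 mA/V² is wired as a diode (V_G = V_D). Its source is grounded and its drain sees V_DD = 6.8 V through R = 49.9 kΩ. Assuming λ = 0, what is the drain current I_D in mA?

With gate tied to drain, V_GS = V_DS ≥ V_GS − V_th, so the device is in saturation.
KCL at the drain: ½ k_n (V_GS − V_th)² = (V_DD − V_GS)/R.
Let x = V_GS − 1.2. Then 142 x² + x − 5.6 = 0, giving x = 0.195 V (positive root), so V_GS = 1.39 V.
I_D = (V_DD − V_GS)/R = (6.8 − 1.39) / 49.9 = 0.108 mA.

I_D = 0.108 mA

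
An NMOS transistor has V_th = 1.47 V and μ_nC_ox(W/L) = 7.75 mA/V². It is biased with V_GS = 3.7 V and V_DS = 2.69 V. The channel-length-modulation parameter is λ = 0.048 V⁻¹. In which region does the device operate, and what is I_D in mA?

V_ov = V_GS − V_th = 3.7 − 1.47 = 2.23 V.
Since V_DS = 2.69 V ≥ V_ov = 2.23 V, the device is in saturation.
I_D = ½ k_n V_ov² (1 + λ V_DS) = 0.5 × 7.75 × 2.23² × (1 + 0.048 × 2.69) = 21.8 mA.

Saturation; I_D = 21.8 mA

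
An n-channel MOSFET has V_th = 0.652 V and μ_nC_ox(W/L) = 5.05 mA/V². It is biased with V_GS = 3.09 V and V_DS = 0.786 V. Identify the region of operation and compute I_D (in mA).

Triode; I_D = 8.12 mA

V_ov = V_GS − V_th = 3.09 − 0.652 = 2.44 V.
Since V_DS = 0.786 V < V_ov = 2.44 V, the device is in the triode region.
I_D = k_n [V_ov · V_DS − ½ V_DS²] = 5.05 × [2.44 × 0.786 − 0.5 × 0.786²] = 8.12 mA.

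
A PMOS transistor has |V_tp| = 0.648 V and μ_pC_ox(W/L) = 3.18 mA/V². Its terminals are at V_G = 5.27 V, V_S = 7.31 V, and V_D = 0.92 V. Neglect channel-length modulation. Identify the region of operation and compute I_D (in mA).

Saturation; I_D = 3.08 mA

V_SG = V_S − V_G = 7.31 − 5.27 = 2.04 V; V_SD = V_S − V_D = 7.31 − 0.92 = 6.39 V.
V_ov = V_SG − |V_tp| = 2.04 − 0.648 = 1.39 V.
Since V_SD = 6.39 V ≥ V_ov = 1.39 V, the device is in saturation.
I_D = ½ k_p V_ov² = 0.5 × 3.18 × 1.39² = 3.08 mA.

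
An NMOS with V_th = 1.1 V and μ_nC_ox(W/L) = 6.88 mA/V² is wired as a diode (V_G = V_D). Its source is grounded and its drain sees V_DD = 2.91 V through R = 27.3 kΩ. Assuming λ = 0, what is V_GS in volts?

With gate tied to drain, V_GS = V_DS ≥ V_GS − V_th, so the device is in saturation.
KCL at the drain: ½ k_n (V_GS − V_th)² = (V_DD − V_GS)/R.
Let x = V_GS − 1.1. Then 93.9 x² + x − 1.81 = 0, giving x = 0.134 V (positive root), so V_GS = 1.23 V.
I_D = (V_DD − V_GS)/R = (2.91 − 1.23) / 27.3 = 0.0614 mA.

V_GS = 1.23 V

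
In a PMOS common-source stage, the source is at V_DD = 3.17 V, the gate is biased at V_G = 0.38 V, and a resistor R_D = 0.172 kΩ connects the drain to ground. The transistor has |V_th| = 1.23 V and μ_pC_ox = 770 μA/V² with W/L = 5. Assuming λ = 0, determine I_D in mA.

I_D = 4.68 mA

V_SG = V_DD − V_G = 3.17 − 0.38 = 2.79 V, so V_ov = 2.79 − 1.23 = 1.56 V.
k_p = μ_pC_ox · (W/L) = 3.85 mA/V².
Assume saturation: I_D = ½ k_p V_ov² = 0.5 × 3.85 × 1.56² = 4.68 mA, giving V_SD = V_DD − I_D R_D = 3.17 − 4.68 × 0.172 = 2.36 V.
V_SD = 2.36 V ≥ V_ov = 1.56 V, confirming saturation.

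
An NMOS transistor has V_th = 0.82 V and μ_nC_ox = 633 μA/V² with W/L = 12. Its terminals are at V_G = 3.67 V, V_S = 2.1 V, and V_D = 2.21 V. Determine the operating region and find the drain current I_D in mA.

Triode; I_D = 0.581 mA

V_GS = V_G − V_S = 3.67 − 2.1 = 1.57 V; V_DS = V_D − V_S = 2.21 − 2.1 = 0.11 V.
k_n = μ_nC_ox · (W/L) = 7.596 mA/V².
V_ov = V_GS − V_th = 1.57 − 0.82 = 0.75 V.
Since V_DS = 0.11 V < V_ov = 0.75 V, the device is in the triode region.
I_D = k_n [V_ov · V_DS − ½ V_DS²] = 7.596 × [0.75 × 0.11 − 0.5 × 0.11²] = 0.581 mA.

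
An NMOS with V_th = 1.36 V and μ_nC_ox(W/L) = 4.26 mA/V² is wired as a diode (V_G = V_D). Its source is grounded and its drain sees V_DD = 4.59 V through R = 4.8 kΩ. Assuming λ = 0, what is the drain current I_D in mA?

I_D = 0.566 mA

With gate tied to drain, V_GS = V_DS ≥ V_GS − V_th, so the device is in saturation.
KCL at the drain: ½ k_n (V_GS − V_th)² = (V_DD − V_GS)/R.
Let x = V_GS − 1.36. Then 10.2 x² + x − 3.23 = 0, giving x = 0.515 V (positive root), so V_GS = 1.88 V.
I_D = (V_DD − V_GS)/R = (4.59 − 1.88) / 4.8 = 0.566 mA.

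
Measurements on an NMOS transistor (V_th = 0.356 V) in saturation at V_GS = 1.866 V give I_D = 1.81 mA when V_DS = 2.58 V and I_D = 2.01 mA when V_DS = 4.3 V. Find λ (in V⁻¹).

λ = 0.0770 V⁻¹

With V_GS fixed, I_D ∝ (1 + λ V_DS) in saturation, so I_D2/I_D1 = (1 + λ V_DS2)/(1 + λ V_DS1).
2.01/1.81 = 1.11 = (1 + 4.3 λ)/(1 + 2.58 λ).
Solving: λ (I_D1 V_DS2 − I_D2 V_DS1) = I_D2 − I_D1, so λ = (2.01 − 1.81) / (1.81 × 4.3 − 2.01 × 2.58) = 0.2 / 2.6 = 0.077 V⁻¹.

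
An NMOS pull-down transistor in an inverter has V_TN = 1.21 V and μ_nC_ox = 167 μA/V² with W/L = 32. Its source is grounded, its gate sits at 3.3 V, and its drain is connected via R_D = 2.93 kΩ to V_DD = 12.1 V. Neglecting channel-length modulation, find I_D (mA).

I_D = 3.99 mA

V_GS = V_G = 3.3 V, so V_ov = 3.3 − 1.21 = 2.09 V.
k_n = μ_nC_ox · (W/L) = 5.344 mA/V².
Assume saturation: I_D = ½ k_n V_ov² = 0.5 × 5.344 × 2.09² = 11.7 mA, giving V_DS = V_DD − I_D R_D = 12.1 − 11.7 × 2.93 = -22.1 V.
But -22.1 V < V_ov = 2.09 V, so the device is actually in triode.
In triode I_D = k_n[V_ov V_DS − ½ V_DS²] and I_D = (V_DD − V_DS)/R_D. Equating: 7.83 V_DS² − 33.73 V_DS + 12.1 = 0, giving V_DS = 0.395 V (the root below V_ov).
I_D = (12.1 − 0.395) / 2.93 = 3.99 mA.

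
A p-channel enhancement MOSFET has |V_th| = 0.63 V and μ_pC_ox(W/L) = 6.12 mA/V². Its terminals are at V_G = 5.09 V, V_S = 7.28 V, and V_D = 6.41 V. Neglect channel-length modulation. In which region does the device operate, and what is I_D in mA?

V_SG = V_S − V_G = 7.28 − 5.09 = 2.19 V; V_SD = V_S − V_D = 7.28 − 6.41 = 0.87 V.
V_ov = V_SG − |V_th| = 2.19 − 0.63 = 1.56 V.
Since V_SD = 0.87 V < V_ov = 1.56 V, the device is in the triode region.
I_D = k_p [V_ov · V_SD − ½ V_SD²] = 6.12 × [1.56 × 0.87 − 0.5 × 0.87²] = 5.99 mA.

Triode; I_D = 5.99 mA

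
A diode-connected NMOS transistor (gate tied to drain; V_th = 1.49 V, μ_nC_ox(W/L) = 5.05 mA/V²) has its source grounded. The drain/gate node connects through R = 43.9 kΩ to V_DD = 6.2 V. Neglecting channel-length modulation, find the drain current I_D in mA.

With gate tied to drain, V_GS = V_DS ≥ V_GS − V_th, so the device is in saturation.
KCL at the drain: ½ k_n (V_GS − V_th)² = (V_DD − V_GS)/R.
Let x = V_GS − 1.49. Then 111 x² + x − 4.71 = 0, giving x = 0.202 V (positive root), so V_GS = 1.69 V.
I_D = (V_DD − V_GS)/R = (6.2 − 1.69) / 43.9 = 0.103 mA.

I_D = 0.103 mA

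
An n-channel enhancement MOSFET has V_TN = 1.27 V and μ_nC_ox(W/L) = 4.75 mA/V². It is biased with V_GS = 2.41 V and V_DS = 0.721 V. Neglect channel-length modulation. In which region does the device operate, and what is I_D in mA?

V_ov = V_GS − V_TN = 2.41 − 1.27 = 1.14 V.
Since V_DS = 0.721 V < V_ov = 1.14 V, the device is in the triode region.
I_D = k_n [V_ov · V_DS − ½ V_DS²] = 4.75 × [1.14 × 0.721 − 0.5 × 0.721²] = 2.67 mA.

Triode; I_D = 2.67 mA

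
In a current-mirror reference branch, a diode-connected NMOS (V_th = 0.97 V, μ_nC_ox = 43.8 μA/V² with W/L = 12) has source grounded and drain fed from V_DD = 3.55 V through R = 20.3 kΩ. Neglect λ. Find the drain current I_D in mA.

With gate tied to drain, V_GS = V_DS ≥ V_GS − V_th, so the device is in saturation.
k_n = μ_nC_ox · (W/L) = 0.5256 mA/V².
KCL at the drain: ½ k_n (V_GS − V_th)² = (V_DD − V_GS)/R.
Let x = V_GS − 0.97. Then 5.33 x² + x − 2.58 = 0, giving x = 0.608 V (positive root), so V_GS = 1.58 V.
I_D = (V_DD − V_GS)/R = (3.55 − 1.58) / 20.3 = 0.0971 mA.

I_D = 0.0971 mA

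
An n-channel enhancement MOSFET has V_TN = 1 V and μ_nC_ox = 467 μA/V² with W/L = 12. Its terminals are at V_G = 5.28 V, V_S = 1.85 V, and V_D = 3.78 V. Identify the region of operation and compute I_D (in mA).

Triode; I_D = 15.8 mA

V_GS = V_G − V_S = 5.28 − 1.85 = 3.43 V; V_DS = V_D − V_S = 3.78 − 1.85 = 1.93 V.
k_n = μ_nC_ox · (W/L) = 5.604 mA/V².
V_ov = V_GS − V_TN = 3.43 − 1 = 2.43 V.
Since V_DS = 1.93 V < V_ov = 2.43 V, the device is in the triode region.
I_D = k_n [V_ov · V_DS − ½ V_DS²] = 5.604 × [2.43 × 1.93 − 0.5 × 1.93²] = 15.8 mA.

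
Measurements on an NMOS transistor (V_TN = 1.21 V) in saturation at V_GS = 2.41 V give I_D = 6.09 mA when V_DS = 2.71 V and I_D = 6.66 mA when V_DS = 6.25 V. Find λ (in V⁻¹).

λ = 0.0285 V⁻¹

With V_GS fixed, I_D ∝ (1 + λ V_DS) in saturation, so I_D2/I_D1 = (1 + λ V_DS2)/(1 + λ V_DS1).
6.66/6.09 = 1.094 = (1 + 6.25 λ)/(1 + 2.71 λ).
Solving: λ (I_D1 V_DS2 − I_D2 V_DS1) = I_D2 − I_D1, so λ = (6.66 − 6.09) / (6.09 × 6.25 − 6.66 × 2.71) = 0.57 / 20 = 0.0285 V⁻¹.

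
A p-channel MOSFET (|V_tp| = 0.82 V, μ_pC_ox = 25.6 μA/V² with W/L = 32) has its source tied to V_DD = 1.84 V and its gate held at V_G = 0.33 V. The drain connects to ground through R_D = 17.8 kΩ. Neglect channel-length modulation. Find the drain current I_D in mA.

V_SG = V_DD − V_G = 1.84 − 0.33 = 1.51 V, so V_ov = 1.51 − 0.82 = 0.69 V.
k_p = μ_pC_ox · (W/L) = 0.8192 mA/V².
Assume saturation: I_D = ½ k_p V_ov² = 0.5 × 0.8192 × 0.69² = 0.195 mA, giving V_SD = V_DD − I_D R_D = 1.84 − 0.195 × 17.8 = -1.63 V.
But -1.63 V < V_ov = 0.69 V, so the device is actually in triode.
In triode I_D = k_p[V_ov V_SD − ½ V_SD²] and I_D = (V_DD − V_SD)/R_D. Equating: 7.29 V_SD² − 11.06 V_SD + 1.84 = 0, giving V_SD = 0.19 V (the root below V_ov).
I_D = (1.84 − 0.19) / 17.8 = 0.0927 mA.

I_D = 0.0927 mA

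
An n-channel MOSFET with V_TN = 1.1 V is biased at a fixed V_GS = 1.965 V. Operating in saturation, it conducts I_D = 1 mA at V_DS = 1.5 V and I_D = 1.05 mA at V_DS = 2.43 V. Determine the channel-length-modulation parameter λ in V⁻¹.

With V_GS fixed, I_D ∝ (1 + λ V_DS) in saturation, so I_D2/I_D1 = (1 + λ V_DS2)/(1 + λ V_DS1).
1.05/1 = 1.05 = (1 + 2.43 λ)/(1 + 1.5 λ).
Solving: λ (I_D1 V_DS2 − I_D2 V_DS1) = I_D2 − I_D1, so λ = (1.05 − 1) / (1 × 2.43 − 1.05 × 1.5) = 0.05 / 0.855 = 0.0585 V⁻¹.

λ = 0.0585 V⁻¹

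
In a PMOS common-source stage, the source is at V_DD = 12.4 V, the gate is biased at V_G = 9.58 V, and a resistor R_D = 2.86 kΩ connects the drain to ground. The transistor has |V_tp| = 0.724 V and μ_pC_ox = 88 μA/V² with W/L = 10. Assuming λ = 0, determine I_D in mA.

V_SG = V_DD − V_G = 12.4 − 9.58 = 2.82 V, so V_ov = 2.82 − 0.724 = 2.1 V.
k_p = μ_pC_ox · (W/L) = 0.88 mA/V².
Assume saturation: I_D = ½ k_p V_ov² = 0.5 × 0.88 × 2.1² = 1.93 mA, giving V_SD = V_DD − I_D R_D = 12.4 − 1.93 × 2.86 = 6.87 V.
V_SD = 6.87 V ≥ V_ov = 2.1 V, confirming saturation.

I_D = 1.93 mA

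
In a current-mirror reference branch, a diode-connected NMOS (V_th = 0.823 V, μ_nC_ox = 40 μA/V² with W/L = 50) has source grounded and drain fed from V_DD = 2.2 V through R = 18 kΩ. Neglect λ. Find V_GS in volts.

V_GS = 1.07 V

With gate tied to drain, V_GS = V_DS ≥ V_GS − V_th, so the device is in saturation.
k_n = μ_nC_ox · (W/L) = 2 mA/V².
KCL at the drain: ½ k_n (V_GS − V_th)² = (V_DD − V_GS)/R.
Let x = V_GS − 0.823. Then 18 x² + x − 1.377 = 0, giving x = 0.25 V (positive root), so V_GS = 1.07 V.
I_D = (V_DD − V_GS)/R = (2.2 − 1.07) / 18 = 0.0626 mA.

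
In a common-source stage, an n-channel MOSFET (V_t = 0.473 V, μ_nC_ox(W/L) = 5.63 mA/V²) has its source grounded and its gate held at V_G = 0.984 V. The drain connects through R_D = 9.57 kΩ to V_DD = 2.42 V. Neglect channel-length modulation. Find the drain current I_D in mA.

I_D = 0.243 mA

V_GS = V_G = 0.984 V, so V_ov = 0.984 − 0.473 = 0.511 V.
Assume saturation: I_D = ½ k_n V_ov² = 0.5 × 5.63 × 0.511² = 0.735 mA, giving V_DS = V_DD − I_D R_D = 2.42 − 0.735 × 9.57 = -4.61 V.
But -4.61 V < V_ov = 0.511 V, so the device is actually in triode.
In triode I_D = k_n[V_ov V_DS − ½ V_DS²] and I_D = (V_DD − V_DS)/R_D. Equating: 26.9 V_DS² − 28.53 V_DS + 2.42 = 0, giving V_DS = 0.093 V (the root below V_ov).
I_D = (2.42 − 0.093) / 9.57 = 0.243 mA.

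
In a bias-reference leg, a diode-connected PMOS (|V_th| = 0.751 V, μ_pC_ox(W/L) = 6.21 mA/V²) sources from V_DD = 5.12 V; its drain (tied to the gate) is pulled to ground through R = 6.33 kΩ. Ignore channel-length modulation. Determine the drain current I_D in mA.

I_D = 0.620 mA

With gate tied to drain, V_SG = V_SD ≥ V_SG − |V_th|, so the device is in saturation.
KCL at the drain: ½ k_p (V_SG − |V_th|)² = (V_DD − V_SG)/R.
Let x = V_SG − 0.751. Then 19.7 x² + x − 4.369 = 0, giving x = 0.447 V (positive root), so V_SG = 1.2 V.
I_D = (V_DD − V_SG)/R = (5.12 − 1.2) / 6.33 = 0.62 mA.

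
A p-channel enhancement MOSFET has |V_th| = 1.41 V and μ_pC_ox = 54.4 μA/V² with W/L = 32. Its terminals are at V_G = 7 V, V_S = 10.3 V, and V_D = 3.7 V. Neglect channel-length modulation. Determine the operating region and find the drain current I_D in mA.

V_SG = V_S − V_G = 10.3 − 7 = 3.3 V; V_SD = V_S − V_D = 10.3 − 3.7 = 6.6 V.
k_p = μ_pC_ox · (W/L) = 1.741 mA/V².
V_ov = V_SG − |V_th| = 3.3 − 1.41 = 1.89 V.
Since V_SD = 6.6 V ≥ V_ov = 1.89 V, the device is in saturation.
I_D = ½ k_p V_ov² = 0.5 × 1.741 × 1.89² = 3.11 mA.

Saturation; I_D = 3.11 mA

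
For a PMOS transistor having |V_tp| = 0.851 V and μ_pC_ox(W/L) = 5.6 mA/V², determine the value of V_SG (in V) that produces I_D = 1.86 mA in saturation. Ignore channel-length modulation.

V_SG = 1.67 V

In saturation I_D = ½ k_p (V_SG − |V_tp|)², so V_SG − |V_tp| = √(2 I_D / k_p) = √(2 × 1.86 / 5.6) = 0.815 V.
V_SG = 0.851 + 0.815 = 1.67 V.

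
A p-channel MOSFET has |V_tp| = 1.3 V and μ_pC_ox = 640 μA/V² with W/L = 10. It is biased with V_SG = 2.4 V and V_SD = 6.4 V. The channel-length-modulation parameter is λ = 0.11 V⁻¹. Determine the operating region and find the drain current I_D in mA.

k_p = μ_pC_ox · (W/L) = 6.4 mA/V².
V_ov = V_SG − |V_tp| = 2.4 − 1.3 = 1.1 V.
Since V_SD = 6.4 V ≥ V_ov = 1.1 V, the device is in saturation.
I_D = ½ k_p V_ov² (1 + λ V_SD) = 0.5 × 6.4 × 1.1² × (1 + 0.11 × 6.4) = 6.6 mA.

Saturation; I_D = 6.60 mA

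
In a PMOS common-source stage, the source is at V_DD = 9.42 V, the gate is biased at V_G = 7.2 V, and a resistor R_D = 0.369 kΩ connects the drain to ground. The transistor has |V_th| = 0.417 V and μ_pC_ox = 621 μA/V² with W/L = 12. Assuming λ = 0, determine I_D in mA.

V_SG = V_DD − V_G = 9.42 − 7.2 = 2.22 V, so V_ov = 2.22 − 0.417 = 1.8 V.
k_p = μ_pC_ox · (W/L) = 7.452 mA/V².
Assume saturation: I_D = ½ k_p V_ov² = 0.5 × 7.452 × 1.8² = 12.1 mA, giving V_SD = V_DD − I_D R_D = 9.42 − 12.1 × 0.369 = 4.95 V.
V_SD = 4.95 V ≥ V_ov = 1.8 V, confirming saturation.

I_D = 12.1 mA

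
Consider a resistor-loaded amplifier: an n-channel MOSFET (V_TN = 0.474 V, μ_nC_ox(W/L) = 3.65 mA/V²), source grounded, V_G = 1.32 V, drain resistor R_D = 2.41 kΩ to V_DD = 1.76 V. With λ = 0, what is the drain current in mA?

V_GS = V_G = 1.32 V, so V_ov = 1.32 − 0.474 = 0.846 V.
Assume saturation: I_D = ½ k_n V_ov² = 0.5 × 3.65 × 0.846² = 1.31 mA, giving V_DS = V_DD − I_D R_D = 1.76 − 1.31 × 2.41 = -1.39 V.
But -1.39 V < V_ov = 0.846 V, so the device is actually in triode.
In triode I_D = k_n[V_ov V_DS − ½ V_DS²] and I_D = (V_DD − V_DS)/R_D. Equating: 4.4 V_DS² − 8.442 V_DS + 1.76 = 0, giving V_DS = 0.238 V (the root below V_ov).
I_D = (1.76 − 0.238) / 2.41 = 0.632 mA.

I_D = 0.632 mA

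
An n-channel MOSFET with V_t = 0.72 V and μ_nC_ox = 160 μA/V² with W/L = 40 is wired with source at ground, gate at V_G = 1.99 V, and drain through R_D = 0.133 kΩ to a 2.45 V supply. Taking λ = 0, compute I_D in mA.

V_GS = V_G = 1.99 V, so V_ov = 1.99 − 0.72 = 1.27 V.
k_n = μ_nC_ox · (W/L) = 6.4 mA/V².
Assume saturation: I_D = ½ k_n V_ov² = 0.5 × 6.4 × 1.27² = 5.16 mA, giving V_DS = V_DD − I_D R_D = 2.45 − 5.16 × 0.133 = 1.76 V.
V_DS = 1.76 V ≥ V_ov = 1.27 V, confirming saturation.

I_D = 5.16 mA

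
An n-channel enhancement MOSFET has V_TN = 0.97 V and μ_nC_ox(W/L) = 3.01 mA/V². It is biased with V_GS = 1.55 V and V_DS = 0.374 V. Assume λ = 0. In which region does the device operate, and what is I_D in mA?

V_ov = V_GS − V_TN = 1.55 − 0.97 = 0.58 V.
Since V_DS = 0.374 V < V_ov = 0.58 V, the device is in the triode region.
I_D = k_n [V_ov · V_DS − ½ V_DS²] = 3.01 × [0.58 × 0.374 − 0.5 × 0.374²] = 0.442 mA.

Triode; I_D = 0.442 mA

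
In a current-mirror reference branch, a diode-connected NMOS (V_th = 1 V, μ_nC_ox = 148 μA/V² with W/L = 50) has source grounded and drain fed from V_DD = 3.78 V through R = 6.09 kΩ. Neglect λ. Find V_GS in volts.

With gate tied to drain, V_GS = V_DS ≥ V_GS − V_th, so the device is in saturation.
k_n = μ_nC_ox · (W/L) = 7.4 mA/V².
KCL at the drain: ½ k_n (V_GS − V_th)² = (V_DD − V_GS)/R.
Let x = V_GS − 1. Then 22.5 x² + x − 2.78 = 0, giving x = 0.33 V (positive root), so V_GS = 1.33 V.
I_D = (V_DD − V_GS)/R = (3.78 − 1.33) / 6.09 = 0.402 mA.

V_GS = 1.33 V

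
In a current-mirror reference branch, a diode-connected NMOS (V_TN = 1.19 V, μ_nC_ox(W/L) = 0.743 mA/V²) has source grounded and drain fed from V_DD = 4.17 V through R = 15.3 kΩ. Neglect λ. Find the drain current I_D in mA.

With gate tied to drain, V_GS = V_DS ≥ V_GS − V_TN, so the device is in saturation.
KCL at the drain: ½ k_n (V_GS − V_TN)² = (V_DD − V_GS)/R.
Let x = V_GS − 1.19. Then 5.68 x² + x − 2.98 = 0, giving x = 0.641 V (positive root), so V_GS = 1.83 V.
I_D = (V_DD − V_GS)/R = (4.17 − 1.83) / 15.3 = 0.153 mA.

I_D = 0.153 mA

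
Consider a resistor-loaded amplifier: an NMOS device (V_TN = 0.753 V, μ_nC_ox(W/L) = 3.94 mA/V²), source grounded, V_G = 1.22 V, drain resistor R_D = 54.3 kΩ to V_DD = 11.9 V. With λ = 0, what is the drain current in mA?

I_D = 0.217 mA

V_GS = V_G = 1.22 V, so V_ov = 1.22 − 0.753 = 0.467 V.
Assume saturation: I_D = ½ k_n V_ov² = 0.5 × 3.94 × 0.467² = 0.43 mA, giving V_DS = V_DD − I_D R_D = 11.9 − 0.43 × 54.3 = -11.4 V.
But -11.4 V < V_ov = 0.467 V, so the device is actually in triode.
In triode I_D = k_n[V_ov V_DS − ½ V_DS²] and I_D = (V_DD − V_DS)/R_D. Equating: 107 V_DS² − 100.9 V_DS + 11.9 = 0, giving V_DS = 0.138 V (the root below V_ov).
I_D = (11.9 − 0.138) / 54.3 = 0.217 mA.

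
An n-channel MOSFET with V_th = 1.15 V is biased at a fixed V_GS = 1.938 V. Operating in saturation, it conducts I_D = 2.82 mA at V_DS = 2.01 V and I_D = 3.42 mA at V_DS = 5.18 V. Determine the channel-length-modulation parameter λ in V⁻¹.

λ = 0.0776 V⁻¹

With V_GS fixed, I_D ∝ (1 + λ V_DS) in saturation, so I_D2/I_D1 = (1 + λ V_DS2)/(1 + λ V_DS1).
3.42/2.82 = 1.213 = (1 + 5.18 λ)/(1 + 2.01 λ).
Solving: λ (I_D1 V_DS2 − I_D2 V_DS1) = I_D2 − I_D1, so λ = (3.42 − 2.82) / (2.82 × 5.18 − 3.42 × 2.01) = 0.6 / 7.73 = 0.0776 V⁻¹.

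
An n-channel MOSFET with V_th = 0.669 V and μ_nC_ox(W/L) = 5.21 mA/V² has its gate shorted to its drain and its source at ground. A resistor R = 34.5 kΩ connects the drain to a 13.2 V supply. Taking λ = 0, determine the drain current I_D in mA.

With gate tied to drain, V_GS = V_DS ≥ V_GS − V_th, so the device is in saturation.
KCL at the drain: ½ k_n (V_GS − V_th)² = (V_DD − V_GS)/R.
Let x = V_GS − 0.669. Then 89.9 x² + x − 12.53 = 0, giving x = 0.368 V (positive root), so V_GS = 1.04 V.
I_D = (V_DD − V_GS)/R = (13.2 − 1.04) / 34.5 = 0.353 mA.

I_D = 0.353 mA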